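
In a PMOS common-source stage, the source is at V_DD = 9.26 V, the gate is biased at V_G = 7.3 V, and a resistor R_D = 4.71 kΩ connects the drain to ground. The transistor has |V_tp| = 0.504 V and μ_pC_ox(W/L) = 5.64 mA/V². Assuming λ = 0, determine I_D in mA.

I_D = 1.91 mA

V_SG = V_DD − V_G = 9.26 − 7.3 = 1.96 V, so V_ov = 1.96 − 0.504 = 1.46 V.
Assume saturation: I_D = ½ k_p V_ov² = 0.5 × 5.64 × 1.46² = 5.98 mA, giving V_SD = V_DD − I_D R_D = 9.26 − 5.98 × 4.71 = -18.9 V.
But -18.9 V < V_ov = 1.46 V, so the device is actually in triode.
In triode I_D = k_p[V_ov V_SD − ½ V_SD²] and I_D = (V_DD − V_SD)/R_D. Equating: 13.3 V_SD² − 39.68 V_SD + 9.26 = 0, giving V_SD = 0.255 V (the root below V_ov).
I_D = (9.26 − 0.255) / 4.71 = 1.91 mA.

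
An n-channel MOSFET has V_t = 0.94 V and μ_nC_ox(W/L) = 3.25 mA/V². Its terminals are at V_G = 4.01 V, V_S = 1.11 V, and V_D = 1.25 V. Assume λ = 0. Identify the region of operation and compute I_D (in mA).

V_GS = V_G − V_S = 4.01 − 1.11 = 2.9 V; V_DS = V_D − V_S = 1.25 − 1.11 = 0.14 V.
V_ov = V_GS − V_t = 2.9 − 0.94 = 1.96 V.
Since V_DS = 0.14 V < V_ov = 1.96 V, the device is in the triode region.
I_D = k_n [V_ov · V_DS − ½ V_DS²] = 3.25 × [1.96 × 0.14 − 0.5 × 0.14²] = 0.86 mA.

Triode; I_D = 0.860 mA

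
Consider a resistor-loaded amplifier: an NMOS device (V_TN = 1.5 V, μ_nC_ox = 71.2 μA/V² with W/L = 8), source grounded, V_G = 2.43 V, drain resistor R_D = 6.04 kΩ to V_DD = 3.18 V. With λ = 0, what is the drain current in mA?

I_D = 0.246 mA

V_GS = V_G = 2.43 V, so V_ov = 2.43 − 1.5 = 0.93 V.
k_n = μ_nC_ox · (W/L) = 0.5696 mA/V².
Assume saturation: I_D = ½ k_n V_ov² = 0.5 × 0.5696 × 0.93² = 0.246 mA, giving V_DS = V_DD − I_D R_D = 3.18 − 0.246 × 6.04 = 1.69 V.
V_DS = 1.69 V ≥ V_ov = 0.93 V, confirming saturation.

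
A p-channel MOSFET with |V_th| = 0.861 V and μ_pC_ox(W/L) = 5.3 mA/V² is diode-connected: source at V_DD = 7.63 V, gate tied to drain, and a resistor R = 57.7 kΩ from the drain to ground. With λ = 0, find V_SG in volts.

With gate tied to drain, V_SG = V_SD ≥ V_SG − |V_th|, so the device is in saturation.
KCL at the drain: ½ k_p (V_SG − |V_th|)² = (V_DD − V_SG)/R.
Let x = V_SG − 0.861. Then 153 x² + x − 6.769 = 0, giving x = 0.207 V (positive root), so V_SG = 1.07 V.
I_D = (V_DD − V_SG)/R = (7.63 − 1.07) / 57.7 = 0.114 mA.

V_SG = 1.07 V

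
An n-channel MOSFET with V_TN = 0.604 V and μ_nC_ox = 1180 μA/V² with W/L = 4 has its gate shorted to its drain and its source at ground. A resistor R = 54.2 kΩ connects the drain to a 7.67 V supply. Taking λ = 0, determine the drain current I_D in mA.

With gate tied to drain, V_GS = V_DS ≥ V_GS − V_TN, so the device is in saturation.
k_n = μ_nC_ox · (W/L) = 4.72 mA/V².
KCL at the drain: ½ k_n (V_GS − V_TN)² = (V_DD − V_GS)/R.
Let x = V_GS − 0.604. Then 128 x² + x − 7.066 = 0, giving x = 0.231 V (positive root), so V_GS = 0.835 V.
I_D = (V_DD − V_GS)/R = (7.67 − 0.835) / 54.2 = 0.126 mA.

I_D = 0.126 mA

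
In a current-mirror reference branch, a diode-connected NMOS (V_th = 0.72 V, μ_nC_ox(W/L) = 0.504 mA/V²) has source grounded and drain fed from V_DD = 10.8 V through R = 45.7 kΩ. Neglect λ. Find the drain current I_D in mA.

With gate tied to drain, V_GS = V_DS ≥ V_GS − V_th, so the device is in saturation.
KCL at the drain: ½ k_n (V_GS − V_th)² = (V_DD − V_GS)/R.
Let x = V_GS − 0.72. Then 11.5 x² + x − 10.08 = 0, giving x = 0.893 V (positive root), so V_GS = 1.61 V.
I_D = (V_DD − V_GS)/R = (10.8 − 1.61) / 45.7 = 0.201 mA.

I_D = 0.201 mA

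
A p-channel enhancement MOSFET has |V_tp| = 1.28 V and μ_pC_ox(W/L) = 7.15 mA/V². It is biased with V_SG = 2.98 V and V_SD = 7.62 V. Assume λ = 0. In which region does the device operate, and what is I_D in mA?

Saturation; I_D = 10.3 mA

V_ov = V_SG − |V_tp| = 2.98 − 1.28 = 1.7 V.
Since V_SD = 7.62 V ≥ V_ov = 1.7 V, the device is in saturation.
I_D = ½ k_p V_ov² = 0.5 × 7.15 × 1.7² = 10.3 mA.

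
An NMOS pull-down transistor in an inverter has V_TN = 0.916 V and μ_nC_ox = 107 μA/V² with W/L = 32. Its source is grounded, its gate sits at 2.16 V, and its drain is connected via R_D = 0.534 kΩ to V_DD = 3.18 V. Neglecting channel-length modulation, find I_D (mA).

I_D = 2.65 mA

V_GS = V_G = 2.16 V, so V_ov = 2.16 − 0.916 = 1.24 V.
k_n = μ_nC_ox · (W/L) = 3.424 mA/V².
Assume saturation: I_D = ½ k_n V_ov² = 0.5 × 3.424 × 1.24² = 2.65 mA, giving V_DS = V_DD − I_D R_D = 3.18 − 2.65 × 0.534 = 1.77 V.
V_DS = 1.77 V ≥ V_ov = 1.24 V, confirming saturation.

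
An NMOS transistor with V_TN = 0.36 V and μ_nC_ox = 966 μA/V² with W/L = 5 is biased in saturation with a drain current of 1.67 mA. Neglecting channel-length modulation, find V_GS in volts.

V_GS = 1.19 V

k_n = μ_nC_ox · (W/L) = 4.83 mA/V².
In saturation I_D = ½ k_n (V_GS − V_TN)², so V_GS − V_TN = √(2 I_D / k_n) = √(2 × 1.67 / 4.83) = 0.832 V.
V_GS = 0.36 + 0.832 = 1.19 V.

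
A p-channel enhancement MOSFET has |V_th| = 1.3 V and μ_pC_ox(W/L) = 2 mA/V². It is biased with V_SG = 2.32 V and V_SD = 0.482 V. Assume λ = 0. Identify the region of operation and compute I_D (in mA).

V_ov = V_SG − |V_th| = 2.32 − 1.3 = 1.02 V.
Since V_SD = 0.482 V < V_ov = 1.02 V, the device is in the triode region.
I_D = k_p [V_ov · V_SD − ½ V_SD²] = 2 × [1.02 × 0.482 − 0.5 × 0.482²] = 0.751 mA.

Triode; I_D = 0.751 mA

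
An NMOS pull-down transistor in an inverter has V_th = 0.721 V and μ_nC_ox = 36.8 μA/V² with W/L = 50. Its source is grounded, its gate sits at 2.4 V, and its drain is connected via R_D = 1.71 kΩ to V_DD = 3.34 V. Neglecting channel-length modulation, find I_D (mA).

I_D = 1.58 mA

V_GS = V_G = 2.4 V, so V_ov = 2.4 − 0.721 = 1.68 V.
k_n = μ_nC_ox · (W/L) = 1.84 mA/V².
Assume saturation: I_D = ½ k_n V_ov² = 0.5 × 1.84 × 1.68² = 2.59 mA, giving V_DS = V_DD − I_D R_D = 3.34 − 2.59 × 1.71 = -1.09 V.
But -1.09 V < V_ov = 1.68 V, so the device is actually in triode.
In triode I_D = k_n[V_ov V_DS − ½ V_DS²] and I_D = (V_DD − V_DS)/R_D. Equating: 1.57 V_DS² − 6.283 V_DS + 3.34 = 0, giving V_DS = 0.631 V (the root below V_ov).
I_D = (3.34 − 0.631) / 1.71 = 1.58 mA.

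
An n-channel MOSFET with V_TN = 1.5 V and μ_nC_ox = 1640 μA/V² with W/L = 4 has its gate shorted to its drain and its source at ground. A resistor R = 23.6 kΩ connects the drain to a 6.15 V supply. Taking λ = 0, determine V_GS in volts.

With gate tied to drain, V_GS = V_DS ≥ V_GS − V_TN, so the device is in saturation.
k_n = μ_nC_ox · (W/L) = 6.56 mA/V².
KCL at the drain: ½ k_n (V_GS − V_TN)² = (V_DD − V_GS)/R.
Let x = V_GS − 1.5. Then 77.4 x² + x − 4.65 = 0, giving x = 0.239 V (positive root), so V_GS = 1.74 V.
I_D = (V_DD − V_GS)/R = (6.15 − 1.74) / 23.6 = 0.187 mA.

V_GS = 1.74 V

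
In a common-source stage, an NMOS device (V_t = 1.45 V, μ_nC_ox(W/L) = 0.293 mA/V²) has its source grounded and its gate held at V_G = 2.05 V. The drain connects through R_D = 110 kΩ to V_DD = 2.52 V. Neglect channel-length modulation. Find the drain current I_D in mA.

I_D = 0.0216 mA

V_GS = V_G = 2.05 V, so V_ov = 2.05 − 1.45 = 0.6 V.
Assume saturation: I_D = ½ k_n V_ov² = 0.5 × 0.293 × 0.6² = 0.0527 mA, giving V_DS = V_DD − I_D R_D = 2.52 − 0.0527 × 110 = -3.28 V.
But -3.28 V < V_ov = 0.6 V, so the device is actually in triode.
In triode I_D = k_n[V_ov V_DS − ½ V_DS²] and I_D = (V_DD − V_DS)/R_D. Equating: 16.1 V_DS² − 20.34 V_DS + 2.52 = 0, giving V_DS = 0.139 V (the root below V_ov).
I_D = (2.52 − 0.139) / 110 = 0.0216 mA.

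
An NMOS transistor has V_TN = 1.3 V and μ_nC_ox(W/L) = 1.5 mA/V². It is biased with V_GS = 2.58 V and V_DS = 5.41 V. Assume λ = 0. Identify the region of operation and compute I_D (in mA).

V_ov = V_GS − V_TN = 2.58 − 1.3 = 1.28 V.
Since V_DS = 5.41 V ≥ V_ov = 1.28 V, the device is in saturation.
I_D = ½ k_n V_ov² = 0.5 × 1.5 × 1.28² = 1.23 mA.

Saturation; I_D = 1.23 mA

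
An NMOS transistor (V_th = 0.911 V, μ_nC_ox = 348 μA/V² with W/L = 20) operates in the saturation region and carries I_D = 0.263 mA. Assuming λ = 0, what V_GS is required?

k_n = μ_nC_ox · (W/L) = 6.96 mA/V².
In saturation I_D = ½ k_n (V_GS − V_th)², so V_GS − V_th = √(2 I_D / k_n) = √(2 × 0.263 / 6.96) = 0.275 V.
V_GS = 0.911 + 0.275 = 1.19 V.

V_GS = 1.19 V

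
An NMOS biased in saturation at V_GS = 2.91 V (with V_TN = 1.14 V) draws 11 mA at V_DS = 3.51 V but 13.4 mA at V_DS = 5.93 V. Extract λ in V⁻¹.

λ = 0.132 V⁻¹

With V_GS fixed, I_D ∝ (1 + λ V_DS) in saturation, so I_D2/I_D1 = (1 + λ V_DS2)/(1 + λ V_DS1).
13.4/11 = 1.218 = (1 + 5.93 λ)/(1 + 3.51 λ).
Solving: λ (I_D1 V_DS2 − I_D2 V_DS1) = I_D2 − I_D1, so λ = (13.4 − 11) / (11 × 5.93 − 13.4 × 3.51) = 2.4 / 18.2 = 0.132 V⁻¹.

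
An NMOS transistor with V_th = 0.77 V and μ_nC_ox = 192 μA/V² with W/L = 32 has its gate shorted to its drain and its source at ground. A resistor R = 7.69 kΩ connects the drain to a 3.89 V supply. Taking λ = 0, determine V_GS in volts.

With gate tied to drain, V_GS = V_DS ≥ V_GS − V_th, so the device is in saturation.
k_n = μ_nC_ox · (W/L) = 6.144 mA/V².
KCL at the drain: ½ k_n (V_GS − V_th)² = (V_DD − V_GS)/R.
Let x = V_GS − 0.77. Then 23.6 x² + x − 3.12 = 0, giving x = 0.343 V (positive root), so V_GS = 1.11 V.
I_D = (V_DD − V_GS)/R = (3.89 − 1.11) / 7.69 = 0.361 mA.

V_GS = 1.11 V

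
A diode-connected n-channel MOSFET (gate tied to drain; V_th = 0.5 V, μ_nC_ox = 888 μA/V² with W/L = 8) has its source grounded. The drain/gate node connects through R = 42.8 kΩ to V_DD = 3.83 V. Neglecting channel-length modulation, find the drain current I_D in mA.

I_D = 0.0744 mA

With gate tied to drain, V_GS = V_DS ≥ V_GS − V_th, so the device is in saturation.
k_n = μ_nC_ox · (W/L) = 7.104 mA/V².
KCL at the drain: ½ k_n (V_GS − V_th)² = (V_DD − V_GS)/R.
Let x = V_GS − 0.5. Then 152 x² + x − 3.33 = 0, giving x = 0.145 V (positive root), so V_GS = 0.645 V.
I_D = (V_DD − V_GS)/R = (3.83 − 0.645) / 42.8 = 0.0744 mA.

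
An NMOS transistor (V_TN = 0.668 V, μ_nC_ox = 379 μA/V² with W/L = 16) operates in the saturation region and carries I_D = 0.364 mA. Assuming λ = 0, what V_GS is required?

k_n = μ_nC_ox · (W/L) = 6.064 mA/V².
In saturation I_D = ½ k_n (V_GS − V_TN)², so V_GS − V_TN = √(2 I_D / k_n) = √(2 × 0.364 / 6.064) = 0.346 V.
V_GS = 0.668 + 0.346 = 1.01 V.

V_GS = 1.01 V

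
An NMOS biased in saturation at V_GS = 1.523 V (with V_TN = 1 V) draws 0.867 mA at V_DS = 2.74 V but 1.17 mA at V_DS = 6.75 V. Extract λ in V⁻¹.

λ = 0.114 V⁻¹

With V_GS fixed, I_D ∝ (1 + λ V_DS) in saturation, so I_D2/I_D1 = (1 + λ V_DS2)/(1 + λ V_DS1).
1.17/0.867 = 1.349 = (1 + 6.75 λ)/(1 + 2.74 λ).
Solving: λ (I_D1 V_DS2 − I_D2 V_DS1) = I_D2 − I_D1, so λ = (1.17 − 0.867) / (0.867 × 6.75 − 1.17 × 2.74) = 0.303 / 2.65 = 0.114 V⁻¹.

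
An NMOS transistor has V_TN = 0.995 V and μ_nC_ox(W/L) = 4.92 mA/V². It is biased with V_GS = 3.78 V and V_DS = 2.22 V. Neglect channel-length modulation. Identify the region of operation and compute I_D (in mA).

Triode; I_D = 18.3 mA

V_ov = V_GS − V_TN = 3.78 − 0.995 = 2.78 V.
Since V_DS = 2.22 V < V_ov = 2.78 V, the device is in the triode region.
I_D = k_n [V_ov · V_DS − ½ V_DS²] = 4.92 × [2.78 × 2.22 − 0.5 × 2.22²] = 18.3 mA.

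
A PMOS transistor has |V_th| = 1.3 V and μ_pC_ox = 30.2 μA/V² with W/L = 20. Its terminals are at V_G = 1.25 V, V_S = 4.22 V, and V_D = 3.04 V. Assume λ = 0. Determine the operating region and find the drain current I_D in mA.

Triode; I_D = 0.770 mA

V_SG = V_S − V_G = 4.22 − 1.25 = 2.97 V; V_SD = V_S − V_D = 4.22 − 3.04 = 1.18 V.
k_p = μ_pC_ox · (W/L) = 0.604 mA/V².
V_ov = V_SG − |V_th| = 2.97 − 1.3 = 1.67 V.
Since V_SD = 1.18 V < V_ov = 1.67 V, the device is in the triode region.
I_D = k_p [V_ov · V_SD − ½ V_SD²] = 0.604 × [1.67 × 1.18 − 0.5 × 1.18²] = 0.77 mA.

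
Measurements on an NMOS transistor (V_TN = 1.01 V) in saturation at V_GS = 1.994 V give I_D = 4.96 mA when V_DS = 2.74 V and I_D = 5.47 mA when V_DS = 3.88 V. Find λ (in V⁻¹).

With V_GS fixed, I_D ∝ (1 + λ V_DS) in saturation, so I_D2/I_D1 = (1 + λ V_DS2)/(1 + λ V_DS1).
5.47/4.96 = 1.103 = (1 + 3.88 λ)/(1 + 2.74 λ).
Solving: λ (I_D1 V_DS2 − I_D2 V_DS1) = I_D2 − I_D1, so λ = (5.47 − 4.96) / (4.96 × 3.88 − 5.47 × 2.74) = 0.51 / 4.26 = 0.12 V⁻¹.

λ = 0.120 V⁻¹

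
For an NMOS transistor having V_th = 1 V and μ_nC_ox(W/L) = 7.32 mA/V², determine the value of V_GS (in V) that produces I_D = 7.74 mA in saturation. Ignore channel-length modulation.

In saturation I_D = ½ k_n (V_GS − V_th)², so V_GS − V_th = √(2 I_D / k_n) = √(2 × 7.74 / 7.32) = 1.45 V.
V_GS = 1 + 1.45 = 2.45 V.

V_GS = 2.45 V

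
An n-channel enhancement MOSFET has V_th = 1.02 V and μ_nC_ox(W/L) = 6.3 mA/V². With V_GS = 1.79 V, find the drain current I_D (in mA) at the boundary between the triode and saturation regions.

At the boundary V_DS = V_ov = V_GS − V_th = 1.79 − 1.02 = 0.77 V.
I_D = ½ k_n V_ov² = 0.5 × 6.3 × 0.77² = 1.87 mA.

I_D = 1.87 mA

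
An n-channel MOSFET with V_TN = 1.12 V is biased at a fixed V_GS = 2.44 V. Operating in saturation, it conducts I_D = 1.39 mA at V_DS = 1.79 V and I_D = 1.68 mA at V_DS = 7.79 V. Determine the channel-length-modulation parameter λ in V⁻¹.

With V_GS fixed, I_D ∝ (1 + λ V_DS) in saturation, so I_D2/I_D1 = (1 + λ V_DS2)/(1 + λ V_DS1).
1.68/1.39 = 1.209 = (1 + 7.79 λ)/(1 + 1.79 λ).
Solving: λ (I_D1 V_DS2 − I_D2 V_DS1) = I_D2 − I_D1, so λ = (1.68 − 1.39) / (1.39 × 7.79 − 1.68 × 1.79) = 0.29 / 7.82 = 0.0371 V⁻¹.

λ = 0.0371 V⁻¹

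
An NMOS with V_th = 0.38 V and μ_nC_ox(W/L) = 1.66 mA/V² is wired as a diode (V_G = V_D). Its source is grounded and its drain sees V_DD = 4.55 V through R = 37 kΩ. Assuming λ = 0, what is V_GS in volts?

V_GS = 0.733 V

With gate tied to drain, V_GS = V_DS ≥ V_GS − V_th, so the device is in saturation.
KCL at the drain: ½ k_n (V_GS − V_th)² = (V_DD − V_GS)/R.
Let x = V_GS − 0.38. Then 30.7 x² + x − 4.17 = 0, giving x = 0.353 V (positive root), so V_GS = 0.733 V.
I_D = (V_DD − V_GS)/R = (4.55 − 0.733) / 37 = 0.103 mA.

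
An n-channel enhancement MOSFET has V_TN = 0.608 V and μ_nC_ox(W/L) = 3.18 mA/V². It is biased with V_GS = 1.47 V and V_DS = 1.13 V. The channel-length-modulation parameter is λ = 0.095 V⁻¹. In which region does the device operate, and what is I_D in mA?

V_ov = V_GS − V_TN = 1.47 − 0.608 = 0.862 V.
Since V_DS = 1.13 V ≥ V_ov = 0.862 V, the device is in saturation.
I_D = ½ k_n V_ov² (1 + λ V_DS) = 0.5 × 3.18 × 0.862² × (1 + 0.095 × 1.13) = 1.31 mA.

Saturation; I_D = 1.31 mA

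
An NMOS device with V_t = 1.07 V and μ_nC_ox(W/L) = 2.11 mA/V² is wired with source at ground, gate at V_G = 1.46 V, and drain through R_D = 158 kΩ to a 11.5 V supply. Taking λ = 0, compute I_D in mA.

V_GS = V_G = 1.46 V, so V_ov = 1.46 − 1.07 = 0.39 V.
Assume saturation: I_D = ½ k_n V_ov² = 0.5 × 2.11 × 0.39² = 0.16 mA, giving V_DS = V_DD − I_D R_D = 11.5 − 0.16 × 158 = -13.9 V.
But -13.9 V < V_ov = 0.39 V, so the device is actually in triode.
In triode I_D = k_n[V_ov V_DS − ½ V_DS²] and I_D = (V_DD − V_DS)/R_D. Equating: 167 V_DS² − 131 V_DS + 11.5 = 0, giving V_DS = 0.101 V (the root below V_ov).
I_D = (11.5 − 0.101) / 158 = 0.0721 mA.

I_D = 0.0721 mA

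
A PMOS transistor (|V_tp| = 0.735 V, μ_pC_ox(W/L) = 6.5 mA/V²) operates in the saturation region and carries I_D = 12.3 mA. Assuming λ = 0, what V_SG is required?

V_SG = 2.68 V

In saturation I_D = ½ k_p (V_SG − |V_tp|)², so V_SG − |V_tp| = √(2 I_D / k_p) = √(2 × 12.3 / 6.5) = 1.95 V.
V_SG = 0.735 + 1.95 = 2.68 V.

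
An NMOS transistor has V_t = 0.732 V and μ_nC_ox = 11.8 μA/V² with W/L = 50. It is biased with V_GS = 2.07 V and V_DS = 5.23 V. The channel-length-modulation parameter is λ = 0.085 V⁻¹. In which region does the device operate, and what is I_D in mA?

Saturation; I_D = 0.763 mA

k_n = μ_nC_ox · (W/L) = 0.59 mA/V².
V_ov = V_GS − V_t = 2.07 − 0.732 = 1.34 V.
Since V_DS = 5.23 V ≥ V_ov = 1.34 V, the device is in saturation.
I_D = ½ k_n V_ov² (1 + λ V_DS) = 0.5 × 0.59 × 1.34² × (1 + 0.085 × 5.23) = 0.763 mA.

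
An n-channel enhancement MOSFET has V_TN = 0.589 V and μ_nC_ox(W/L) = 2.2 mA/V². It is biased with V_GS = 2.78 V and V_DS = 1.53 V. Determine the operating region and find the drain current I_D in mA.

Triode; I_D = 4.80 mA

V_ov = V_GS − V_TN = 2.78 − 0.589 = 2.19 V.
Since V_DS = 1.53 V < V_ov = 2.19 V, the device is in the triode region.
I_D = k_n [V_ov · V_DS − ½ V_DS²] = 2.2 × [2.19 × 1.53 − 0.5 × 1.53²] = 4.8 mA.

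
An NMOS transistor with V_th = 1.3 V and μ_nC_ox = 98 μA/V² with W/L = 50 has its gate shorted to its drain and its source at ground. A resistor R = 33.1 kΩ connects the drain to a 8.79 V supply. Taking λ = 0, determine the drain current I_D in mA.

I_D = 0.217 mA

With gate tied to drain, V_GS = V_DS ≥ V_GS − V_th, so the device is in saturation.
k_n = μ_nC_ox · (W/L) = 4.9 mA/V².
KCL at the drain: ½ k_n (V_GS − V_th)² = (V_DD − V_GS)/R.
Let x = V_GS − 1.3. Then 81.1 x² + x − 7.49 = 0, giving x = 0.298 V (positive root), so V_GS = 1.6 V.
I_D = (V_DD − V_GS)/R = (8.79 − 1.6) / 33.1 = 0.217 mA.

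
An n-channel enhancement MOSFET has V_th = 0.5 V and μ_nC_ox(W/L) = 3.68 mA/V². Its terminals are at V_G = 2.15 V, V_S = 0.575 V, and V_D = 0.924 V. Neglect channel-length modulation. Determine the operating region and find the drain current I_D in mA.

Triode; I_D = 1.16 mA

V_GS = V_G − V_S = 2.15 − 0.575 = 1.57 V; V_DS = V_D − V_S = 0.924 − 0.575 = 0.349 V.
V_ov = V_GS − V_th = 1.57 − 0.5 = 1.07 V.
Since V_DS = 0.349 V < V_ov = 1.07 V, the device is in the triode region.
I_D = k_n [V_ov · V_DS − ½ V_DS²] = 3.68 × [1.07 × 0.349 − 0.5 × 0.349²] = 1.16 mA.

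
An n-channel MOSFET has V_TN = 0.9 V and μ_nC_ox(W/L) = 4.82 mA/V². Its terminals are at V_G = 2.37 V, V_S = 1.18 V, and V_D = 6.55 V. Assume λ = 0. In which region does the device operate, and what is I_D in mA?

Saturation; I_D = 0.203 mA

V_GS = V_G − V_S = 2.37 − 1.18 = 1.19 V; V_DS = V_D − V_S = 6.55 − 1.18 = 5.37 V.
V_ov = V_GS − V_TN = 1.19 − 0.9 = 0.29 V.
Since V_DS = 5.37 V ≥ V_ov = 0.29 V, the device is in saturation.
I_D = ½ k_n V_ov² = 0.5 × 4.82 × 0.29² = 0.203 mA.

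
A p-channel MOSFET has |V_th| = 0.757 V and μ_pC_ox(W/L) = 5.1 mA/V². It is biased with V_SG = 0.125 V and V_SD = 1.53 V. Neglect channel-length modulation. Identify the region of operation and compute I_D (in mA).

V_SG = 0.125 V < |V_th| = 0.757 V, so the transistor is in cutoff.

Cutoff; I_D = 0 mA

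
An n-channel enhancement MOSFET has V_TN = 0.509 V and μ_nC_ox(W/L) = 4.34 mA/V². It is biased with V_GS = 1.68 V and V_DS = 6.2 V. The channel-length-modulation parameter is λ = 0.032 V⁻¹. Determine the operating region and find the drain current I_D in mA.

V_ov = V_GS − V_TN = 1.68 − 0.509 = 1.17 V.
Since V_DS = 6.2 V ≥ V_ov = 1.17 V, the device is in saturation.
I_D = ½ k_n V_ov² (1 + λ V_DS) = 0.5 × 4.34 × 1.17² × (1 + 0.032 × 6.2) = 3.57 mA.

Saturation; I_D = 3.57 mA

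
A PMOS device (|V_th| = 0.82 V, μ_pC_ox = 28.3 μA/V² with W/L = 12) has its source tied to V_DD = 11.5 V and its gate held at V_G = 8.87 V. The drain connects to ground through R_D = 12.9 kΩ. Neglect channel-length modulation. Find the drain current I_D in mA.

V_SG = V_DD − V_G = 11.5 − 8.87 = 2.63 V, so V_ov = 2.63 − 0.82 = 1.81 V.
k_p = μ_pC_ox · (W/L) = 0.3396 mA/V².
Assume saturation: I_D = ½ k_p V_ov² = 0.5 × 0.3396 × 1.81² = 0.556 mA, giving V_SD = V_DD − I_D R_D = 11.5 − 0.556 × 12.9 = 4.32 V.
V_SD = 4.32 V ≥ V_ov = 1.81 V, confirming saturation.

I_D = 0.556 mA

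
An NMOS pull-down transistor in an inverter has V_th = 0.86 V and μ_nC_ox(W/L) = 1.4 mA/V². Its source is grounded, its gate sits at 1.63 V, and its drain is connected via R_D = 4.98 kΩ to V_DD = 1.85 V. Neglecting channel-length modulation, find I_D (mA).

I_D = 0.299 mA

V_GS = V_G = 1.63 V, so V_ov = 1.63 − 0.86 = 0.77 V.
Assume saturation: I_D = ½ k_n V_ov² = 0.5 × 1.4 × 0.77² = 0.415 mA, giving V_DS = V_DD − I_D R_D = 1.85 − 0.415 × 4.98 = -0.217 V.
But -0.217 V < V_ov = 0.77 V, so the device is actually in triode.
In triode I_D = k_n[V_ov V_DS − ½ V_DS²] and I_D = (V_DD − V_DS)/R_D. Equating: 3.49 V_DS² − 6.368 V_DS + 1.85 = 0, giving V_DS = 0.362 V (the root below V_ov).
I_D = (1.85 − 0.362) / 4.98 = 0.299 mA.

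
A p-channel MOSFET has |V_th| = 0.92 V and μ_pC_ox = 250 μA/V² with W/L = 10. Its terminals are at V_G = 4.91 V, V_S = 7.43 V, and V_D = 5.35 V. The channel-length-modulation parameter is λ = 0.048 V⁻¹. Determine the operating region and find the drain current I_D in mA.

V_SG = V_S − V_G = 7.43 − 4.91 = 2.52 V; V_SD = V_S − V_D = 7.43 − 5.35 = 2.08 V.
k_p = μ_pC_ox · (W/L) = 2.5 mA/V².
V_ov = V_SG − |V_th| = 2.52 − 0.92 = 1.6 V.
Since V_SD = 2.08 V ≥ V_ov = 1.6 V, the device is in saturation.
I_D = ½ k_p V_ov² (1 + λ V_SD) = 0.5 × 2.5 × 1.6² × (1 + 0.048 × 2.08) = 3.52 mA.

Saturation; I_D = 3.52 mA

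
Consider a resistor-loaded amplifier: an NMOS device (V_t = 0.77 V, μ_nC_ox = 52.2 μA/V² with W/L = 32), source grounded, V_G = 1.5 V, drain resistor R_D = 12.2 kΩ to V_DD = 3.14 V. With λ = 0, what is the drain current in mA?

V_GS = V_G = 1.5 V, so V_ov = 1.5 − 0.77 = 0.73 V.
k_n = μ_nC_ox · (W/L) = 1.67 mA/V².
Assume saturation: I_D = ½ k_n V_ov² = 0.5 × 1.67 × 0.73² = 0.445 mA, giving V_DS = V_DD − I_D R_D = 3.14 − 0.445 × 12.2 = -2.29 V.
But -2.29 V < V_ov = 0.73 V, so the device is actually in triode.
In triode I_D = k_n[V_ov V_DS − ½ V_DS²] and I_D = (V_DD − V_DS)/R_D. Equating: 10.2 V_DS² − 15.88 V_DS + 3.14 = 0, giving V_DS = 0.232 V (the root below V_ov).
I_D = (3.14 − 0.232) / 12.2 = 0.238 mA.

I_D = 0.238 mA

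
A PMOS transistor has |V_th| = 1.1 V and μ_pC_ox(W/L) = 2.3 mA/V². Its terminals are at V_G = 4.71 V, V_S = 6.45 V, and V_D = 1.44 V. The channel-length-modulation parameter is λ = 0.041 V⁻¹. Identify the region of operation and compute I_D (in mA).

Saturation; I_D = 0.568 mA

V_SG = V_S − V_G = 6.45 − 4.71 = 1.74 V; V_SD = V_S − V_D = 6.45 − 1.44 = 5.01 V.
V_ov = V_SG − |V_th| = 1.74 − 1.1 = 0.64 V.
Since V_SD = 5.01 V ≥ V_ov = 0.64 V, the device is in saturation.
I_D = ½ k_p V_ov² (1 + λ V_SD) = 0.5 × 2.3 × 0.64² × (1 + 0.041 × 5.01) = 0.568 mA.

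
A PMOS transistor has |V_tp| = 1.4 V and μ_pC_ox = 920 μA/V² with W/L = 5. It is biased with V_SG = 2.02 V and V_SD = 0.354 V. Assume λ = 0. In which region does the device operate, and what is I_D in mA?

Triode; I_D = 0.721 mA

k_p = μ_pC_ox · (W/L) = 4.6 mA/V².
V_ov = V_SG − |V_tp| = 2.02 − 1.4 = 0.62 V.
Since V_SD = 0.354 V < V_ov = 0.62 V, the device is in the triode region.
I_D = k_p [V_ov · V_SD − ½ V_SD²] = 4.6 × [0.62 × 0.354 − 0.5 × 0.354²] = 0.721 mA.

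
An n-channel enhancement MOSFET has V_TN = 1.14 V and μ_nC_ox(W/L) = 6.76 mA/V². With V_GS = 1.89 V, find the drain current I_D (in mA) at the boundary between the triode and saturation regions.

I_D = 1.90 mA

At the boundary V_DS = V_ov = V_GS − V_TN = 1.89 − 1.14 = 0.75 V.
I_D = ½ k_n V_ov² = 0.5 × 6.76 × 0.75² = 1.9 mA.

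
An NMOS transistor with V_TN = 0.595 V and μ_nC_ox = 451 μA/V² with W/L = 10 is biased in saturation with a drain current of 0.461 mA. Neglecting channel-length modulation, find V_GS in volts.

V_GS = 1.05 V

k_n = μ_nC_ox · (W/L) = 4.51 mA/V².
In saturation I_D = ½ k_n (V_GS − V_TN)², so V_GS − V_TN = √(2 I_D / k_n) = √(2 × 0.461 / 4.51) = 0.452 V.
V_GS = 0.595 + 0.452 = 1.05 V.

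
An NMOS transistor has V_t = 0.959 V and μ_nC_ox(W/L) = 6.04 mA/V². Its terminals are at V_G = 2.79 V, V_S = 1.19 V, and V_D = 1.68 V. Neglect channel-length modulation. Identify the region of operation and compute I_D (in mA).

Triode; I_D = 1.17 mA

V_GS = V_G − V_S = 2.79 − 1.19 = 1.6 V; V_DS = V_D − V_S = 1.68 − 1.19 = 0.49 V.
V_ov = V_GS − V_t = 1.6 − 0.959 = 0.641 V.
Since V_DS = 0.49 V < V_ov = 0.641 V, the device is in the triode region.
I_D = k_n [V_ov · V_DS − ½ V_DS²] = 6.04 × [0.641 × 0.49 − 0.5 × 0.49²] = 1.17 mA.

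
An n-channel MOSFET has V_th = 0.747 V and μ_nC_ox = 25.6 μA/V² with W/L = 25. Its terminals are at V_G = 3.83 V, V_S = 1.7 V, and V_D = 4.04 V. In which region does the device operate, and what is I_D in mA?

V_GS = V_G − V_S = 3.83 − 1.7 = 2.13 V; V_DS = V_D − V_S = 4.04 − 1.7 = 2.34 V.
k_n = μ_nC_ox · (W/L) = 0.64 mA/V².
V_ov = V_GS − V_th = 2.13 − 0.747 = 1.38 V.
Since V_DS = 2.34 V ≥ V_ov = 1.38 V, the device is in saturation.
I_D = ½ k_n V_ov² = 0.5 × 0.64 × 1.38² = 0.612 mA.

Saturation; I_D = 0.612 mA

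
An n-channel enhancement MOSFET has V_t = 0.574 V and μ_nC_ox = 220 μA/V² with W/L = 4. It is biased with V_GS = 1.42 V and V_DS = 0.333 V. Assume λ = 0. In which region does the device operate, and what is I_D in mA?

k_n = μ_nC_ox · (W/L) = 0.88 mA/V².
V_ov = V_GS − V_t = 1.42 − 0.574 = 0.846 V.
Since V_DS = 0.333 V < V_ov = 0.846 V, the device is in the triode region.
I_D = k_n [V_ov · V_DS − ½ V_DS²] = 0.88 × [0.846 × 0.333 − 0.5 × 0.333²] = 0.199 mA.

Triode; I_D = 0.199 mA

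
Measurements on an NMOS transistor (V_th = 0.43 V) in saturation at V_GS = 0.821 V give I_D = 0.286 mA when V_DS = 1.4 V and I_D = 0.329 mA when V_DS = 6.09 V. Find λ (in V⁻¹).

λ = 0.0336 V⁻¹

With V_GS fixed, I_D ∝ (1 + λ V_DS) in saturation, so I_D2/I_D1 = (1 + λ V_DS2)/(1 + λ V_DS1).
0.329/0.286 = 1.15 = (1 + 6.09 λ)/(1 + 1.4 λ).
Solving: λ (I_D1 V_DS2 − I_D2 V_DS1) = I_D2 − I_D1, so λ = (0.329 − 0.286) / (0.286 × 6.09 − 0.329 × 1.4) = 0.043 / 1.28 = 0.0336 V⁻¹.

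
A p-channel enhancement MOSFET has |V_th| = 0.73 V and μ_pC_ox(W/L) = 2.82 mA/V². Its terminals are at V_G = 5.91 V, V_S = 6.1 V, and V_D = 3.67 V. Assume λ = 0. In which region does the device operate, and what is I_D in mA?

Cutoff; I_D = 0 mA

V_SG = V_S − V_G = 6.1 − 5.91 = 0.19 V; V_SD = V_S − V_D = 6.1 − 3.67 = 2.43 V.
V_SG = 0.19 V < |V_th| = 0.73 V, so the transistor is in cutoff.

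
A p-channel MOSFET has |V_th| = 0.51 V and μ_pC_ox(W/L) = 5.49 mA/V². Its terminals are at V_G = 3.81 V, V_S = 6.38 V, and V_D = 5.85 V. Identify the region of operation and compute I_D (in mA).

V_SG = V_S − V_G = 6.38 − 3.81 = 2.57 V; V_SD = V_S − V_D = 6.38 − 5.85 = 0.53 V.
V_ov = V_SG − |V_th| = 2.57 − 0.51 = 2.06 V.
Since V_SD = 0.53 V < V_ov = 2.06 V, the device is in the triode region.
I_D = k_p [V_ov · V_SD − ½ V_SD²] = 5.49 × [2.06 × 0.53 − 0.5 × 0.53²] = 5.22 mA.

Triode; I_D = 5.22 mA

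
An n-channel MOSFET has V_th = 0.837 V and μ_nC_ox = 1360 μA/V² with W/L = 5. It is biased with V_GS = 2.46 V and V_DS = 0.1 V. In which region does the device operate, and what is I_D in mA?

Triode; I_D = 1.07 mA

k_n = μ_nC_ox · (W/L) = 6.8 mA/V².
V_ov = V_GS − V_th = 2.46 − 0.837 = 1.62 V.
Since V_DS = 0.1 V < V_ov = 1.62 V, the device is in the triode region.
I_D = k_n [V_ov · V_DS − ½ V_DS²] = 6.8 × [1.62 × 0.1 − 0.5 × 0.1²] = 1.07 mA.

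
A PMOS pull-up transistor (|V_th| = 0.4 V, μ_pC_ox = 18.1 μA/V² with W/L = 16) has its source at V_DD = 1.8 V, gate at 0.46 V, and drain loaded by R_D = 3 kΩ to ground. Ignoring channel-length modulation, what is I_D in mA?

I_D = 0.128 mA

V_SG = V_DD − V_G = 1.8 − 0.46 = 1.34 V, so V_ov = 1.34 − 0.4 = 0.94 V.
k_p = μ_pC_ox · (W/L) = 0.2896 mA/V².
Assume saturation: I_D = ½ k_p V_ov² = 0.5 × 0.2896 × 0.94² = 0.128 mA, giving V_SD = V_DD − I_D R_D = 1.8 − 0.128 × 3 = 1.42 V.
V_SD = 1.42 V ≥ V_ov = 0.94 V, confirming saturation.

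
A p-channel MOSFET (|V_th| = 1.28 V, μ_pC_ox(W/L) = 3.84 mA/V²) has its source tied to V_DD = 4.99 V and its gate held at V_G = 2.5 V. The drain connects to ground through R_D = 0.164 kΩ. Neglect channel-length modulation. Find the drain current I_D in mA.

V_SG = V_DD − V_G = 4.99 − 2.5 = 2.49 V, so V_ov = 2.49 − 1.28 = 1.21 V.
Assume saturation: I_D = ½ k_p V_ov² = 0.5 × 3.84 × 1.21² = 2.81 mA, giving V_SD = V_DD − I_D R_D = 4.99 − 2.81 × 0.164 = 4.53 V.
V_SD = 4.53 V ≥ V_ov = 1.21 V, confirming saturation.

I_D = 2.81 mA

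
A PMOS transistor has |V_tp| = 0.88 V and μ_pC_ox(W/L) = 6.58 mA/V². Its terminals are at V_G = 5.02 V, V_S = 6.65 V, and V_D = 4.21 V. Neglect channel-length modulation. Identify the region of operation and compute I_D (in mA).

Saturation; I_D = 1.85 mA

V_SG = V_S − V_G = 6.65 − 5.02 = 1.63 V; V_SD = V_S − V_D = 6.65 − 4.21 = 2.44 V.
V_ov = V_SG − |V_tp| = 1.63 − 0.88 = 0.75 V.
Since V_SD = 2.44 V ≥ V_ov = 0.75 V, the device is in saturation.
I_D = ½ k_p V_ov² = 0.5 × 6.58 × 0.75² = 1.85 mA.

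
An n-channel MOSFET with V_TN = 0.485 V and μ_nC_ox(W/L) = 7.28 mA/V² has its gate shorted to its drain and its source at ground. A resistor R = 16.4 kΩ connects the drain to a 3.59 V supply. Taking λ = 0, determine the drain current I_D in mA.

I_D = 0.176 mA

With gate tied to drain, V_GS = V_DS ≥ V_GS − V_TN, so the device is in saturation.
KCL at the drain: ½ k_n (V_GS − V_TN)² = (V_DD − V_GS)/R.
Let x = V_GS − 0.485. Then 59.7 x² + x − 3.105 = 0, giving x = 0.22 V (positive root), so V_GS = 0.705 V.
I_D = (V_DD − V_GS)/R = (3.59 − 0.705) / 16.4 = 0.176 mA.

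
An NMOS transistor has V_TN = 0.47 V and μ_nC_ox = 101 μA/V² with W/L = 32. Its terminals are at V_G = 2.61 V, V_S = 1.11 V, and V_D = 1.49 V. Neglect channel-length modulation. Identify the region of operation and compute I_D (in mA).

V_GS = V_G − V_S = 2.61 − 1.11 = 1.5 V; V_DS = V_D − V_S = 1.49 − 1.11 = 0.38 V.
k_n = μ_nC_ox · (W/L) = 3.232 mA/V².
V_ov = V_GS − V_TN = 1.5 − 0.47 = 1.03 V.
Since V_DS = 0.38 V < V_ov = 1.03 V, the device is in the triode region.
I_D = k_n [V_ov · V_DS − ½ V_DS²] = 3.232 × [1.03 × 0.38 − 0.5 × 0.38²] = 1.03 mA.

Triode; I_D = 1.03 mA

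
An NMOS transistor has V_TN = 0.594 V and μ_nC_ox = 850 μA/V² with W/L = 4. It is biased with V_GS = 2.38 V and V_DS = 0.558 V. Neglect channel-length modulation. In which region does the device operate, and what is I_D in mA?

Triode; I_D = 2.86 mA

k_n = μ_nC_ox · (W/L) = 3.4 mA/V².
V_ov = V_GS − V_TN = 2.38 − 0.594 = 1.79 V.
Since V_DS = 0.558 V < V_ov = 1.79 V, the device is in the triode region.
I_D = k_n [V_ov · V_DS − ½ V_DS²] = 3.4 × [1.79 × 0.558 − 0.5 × 0.558²] = 2.86 mA.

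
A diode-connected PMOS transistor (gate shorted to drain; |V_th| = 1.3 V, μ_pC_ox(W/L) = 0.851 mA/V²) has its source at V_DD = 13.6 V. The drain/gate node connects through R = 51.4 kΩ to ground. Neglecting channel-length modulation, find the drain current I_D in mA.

I_D = 0.225 mA

With gate tied to drain, V_SG = V_SD ≥ V_SG − |V_th|, so the device is in saturation.
KCL at the drain: ½ k_p (V_SG − |V_th|)² = (V_DD − V_SG)/R.
Let x = V_SG − 1.3. Then 21.9 x² + x − 12.3 = 0, giving x = 0.727 V (positive root), so V_SG = 2.03 V.
I_D = (V_DD − V_SG)/R = (13.6 − 2.03) / 51.4 = 0.225 mA.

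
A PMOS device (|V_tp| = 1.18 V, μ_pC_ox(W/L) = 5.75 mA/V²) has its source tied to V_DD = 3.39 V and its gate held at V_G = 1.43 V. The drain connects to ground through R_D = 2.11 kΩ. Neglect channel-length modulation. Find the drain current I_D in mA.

I_D = 1.40 mA

V_SG = V_DD − V_G = 3.39 − 1.43 = 1.96 V, so V_ov = 1.96 − 1.18 = 0.78 V.
Assume saturation: I_D = ½ k_p V_ov² = 0.5 × 5.75 × 0.78² = 1.75 mA, giving V_SD = V_DD − I_D R_D = 3.39 − 1.75 × 2.11 = -0.301 V.
But -0.301 V < V_ov = 0.78 V, so the device is actually in triode.
In triode I_D = k_p[V_ov V_SD − ½ V_SD²] and I_D = (V_DD − V_SD)/R_D. Equating: 6.07 V_SD² − 10.46 V_SD + 3.39 = 0, giving V_SD = 0.432 V (the root below V_ov).
I_D = (3.39 − 0.432) / 2.11 = 1.4 mA.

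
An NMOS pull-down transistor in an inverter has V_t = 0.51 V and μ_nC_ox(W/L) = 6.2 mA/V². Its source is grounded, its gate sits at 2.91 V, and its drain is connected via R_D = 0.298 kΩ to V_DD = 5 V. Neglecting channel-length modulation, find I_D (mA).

I_D = 12.9 mA

V_GS = V_G = 2.91 V, so V_ov = 2.91 − 0.51 = 2.4 V.
Assume saturation: I_D = ½ k_n V_ov² = 0.5 × 6.2 × 2.4² = 17.9 mA, giving V_DS = V_DD − I_D R_D = 5 − 17.9 × 0.298 = -0.321 V.
But -0.321 V < V_ov = 2.4 V, so the device is actually in triode.
In triode I_D = k_n[V_ov V_DS − ½ V_DS²] and I_D = (V_DD − V_DS)/R_D. Equating: 0.924 V_DS² − 5.434 V_DS + 5 = 0, giving V_DS = 1.14 V (the root below V_ov).
I_D = (5 − 1.14) / 0.298 = 12.9 mA.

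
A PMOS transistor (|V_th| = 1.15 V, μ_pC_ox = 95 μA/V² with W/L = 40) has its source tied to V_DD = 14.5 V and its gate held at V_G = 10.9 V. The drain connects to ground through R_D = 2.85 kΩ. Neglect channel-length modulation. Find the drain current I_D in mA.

V_SG = V_DD − V_G = 14.5 − 10.9 = 3.6 V, so V_ov = 3.6 − 1.15 = 2.45 V.
k_p = μ_pC_ox · (W/L) = 3.8 mA/V².
Assume saturation: I_D = ½ k_p V_ov² = 0.5 × 3.8 × 2.45² = 11.4 mA, giving V_SD = V_DD − I_D R_D = 14.5 − 11.4 × 2.85 = -18 V.
But -18 V < V_ov = 2.45 V, so the device is actually in triode.
In triode I_D = k_p[V_ov V_SD − ½ V_SD²] and I_D = (V_DD − V_SD)/R_D. Equating: 5.42 V_SD² − 27.53 V_SD + 14.5 = 0, giving V_SD = 0.597 V (the root below V_ov).
I_D = (14.5 − 0.597) / 2.85 = 4.88 mA.

I_D = 4.88 mA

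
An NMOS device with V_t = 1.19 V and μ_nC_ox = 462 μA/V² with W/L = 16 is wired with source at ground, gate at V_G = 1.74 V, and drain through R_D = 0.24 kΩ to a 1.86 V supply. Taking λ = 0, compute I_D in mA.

V_GS = V_G = 1.74 V, so V_ov = 1.74 − 1.19 = 0.55 V.
k_n = μ_nC_ox · (W/L) = 7.392 mA/V².
Assume saturation: I_D = ½ k_n V_ov² = 0.5 × 7.392 × 0.55² = 1.12 mA, giving V_DS = V_DD − I_D R_D = 1.86 − 1.12 × 0.24 = 1.59 V.
V_DS = 1.59 V ≥ V_ov = 0.55 V, confirming saturation.

I_D = 1.12 mA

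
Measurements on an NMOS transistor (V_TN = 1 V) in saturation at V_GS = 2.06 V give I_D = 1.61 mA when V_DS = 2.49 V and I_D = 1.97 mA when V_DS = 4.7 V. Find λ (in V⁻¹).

With V_GS fixed, I_D ∝ (1 + λ V_DS) in saturation, so I_D2/I_D1 = (1 + λ V_DS2)/(1 + λ V_DS1).
1.97/1.61 = 1.224 = (1 + 4.7 λ)/(1 + 2.49 λ).
Solving: λ (I_D1 V_DS2 − I_D2 V_DS1) = I_D2 − I_D1, so λ = (1.97 − 1.61) / (1.61 × 4.7 − 1.97 × 2.49) = 0.36 / 2.66 = 0.135 V⁻¹.

λ = 0.135 V⁻¹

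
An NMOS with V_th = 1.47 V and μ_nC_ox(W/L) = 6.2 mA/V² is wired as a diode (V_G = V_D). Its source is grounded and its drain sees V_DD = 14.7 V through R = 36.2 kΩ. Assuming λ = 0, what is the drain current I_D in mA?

I_D = 0.356 mA

With gate tied to drain, V_GS = V_DS ≥ V_GS − V_th, so the device is in saturation.
KCL at the drain: ½ k_n (V_GS − V_th)² = (V_DD − V_GS)/R.
Let x = V_GS − 1.47. Then 112 x² + x − 13.23 = 0, giving x = 0.339 V (positive root), so V_GS = 1.81 V.
I_D = (V_DD − V_GS)/R = (14.7 − 1.81) / 36.2 = 0.356 mA.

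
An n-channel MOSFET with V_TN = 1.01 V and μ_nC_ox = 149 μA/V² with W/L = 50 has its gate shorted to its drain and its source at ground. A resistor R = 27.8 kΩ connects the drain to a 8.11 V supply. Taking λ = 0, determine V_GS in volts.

V_GS = 1.27 V

With gate tied to drain, V_GS = V_DS ≥ V_GS − V_TN, so the device is in saturation.
k_n = μ_nC_ox · (W/L) = 7.45 mA/V².
KCL at the drain: ½ k_n (V_GS − V_TN)² = (V_DD − V_GS)/R.
Let x = V_GS − 1.01. Then 104 x² + x − 7.1 = 0, giving x = 0.257 V (positive root), so V_GS = 1.27 V.
I_D = (V_DD − V_GS)/R = (8.11 − 1.27) / 27.8 = 0.246 mA.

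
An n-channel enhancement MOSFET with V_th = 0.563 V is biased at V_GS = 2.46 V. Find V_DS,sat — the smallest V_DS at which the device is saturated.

V_DS,sat = 1.90 V

The boundary between triode and saturation is V_DS = V_GS − V_th = V_ov.
V_ov = 2.46 − 0.563 = 1.9 V.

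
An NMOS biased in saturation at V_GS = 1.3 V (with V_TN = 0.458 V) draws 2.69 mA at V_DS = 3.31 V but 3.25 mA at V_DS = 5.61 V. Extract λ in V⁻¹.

λ = 0.129 V⁻¹

With V_GS fixed, I_D ∝ (1 + λ V_DS) in saturation, so I_D2/I_D1 = (1 + λ V_DS2)/(1 + λ V_DS1).
3.25/2.69 = 1.208 = (1 + 5.61 λ)/(1 + 3.31 λ).
Solving: λ (I_D1 V_DS2 − I_D2 V_DS1) = I_D2 − I_D1, so λ = (3.25 − 2.69) / (2.69 × 5.61 − 3.25 × 3.31) = 0.56 / 4.33 = 0.129 V⁻¹.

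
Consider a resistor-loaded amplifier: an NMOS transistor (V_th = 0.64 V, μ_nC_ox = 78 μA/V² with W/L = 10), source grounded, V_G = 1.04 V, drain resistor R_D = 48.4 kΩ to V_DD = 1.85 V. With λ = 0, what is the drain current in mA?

I_D = 0.0354 mA

V_GS = V_G = 1.04 V, so V_ov = 1.04 − 0.64 = 0.4 V.
k_n = μ_nC_ox · (W/L) = 0.78 mA/V².
Assume saturation: I_D = ½ k_n V_ov² = 0.5 × 0.78 × 0.4² = 0.0624 mA, giving V_DS = V_DD − I_D R_D = 1.85 − 0.0624 × 48.4 = -1.17 V.
But -1.17 V < V_ov = 0.4 V, so the device is actually in triode.
In triode I_D = k_n[V_ov V_DS − ½ V_DS²] and I_D = (V_DD − V_DS)/R_D. Equating: 18.9 V_DS² − 16.1 V_DS + 1.85 = 0, giving V_DS = 0.137 V (the root below V_ov).
I_D = (1.85 − 0.137) / 48.4 = 0.0354 mA.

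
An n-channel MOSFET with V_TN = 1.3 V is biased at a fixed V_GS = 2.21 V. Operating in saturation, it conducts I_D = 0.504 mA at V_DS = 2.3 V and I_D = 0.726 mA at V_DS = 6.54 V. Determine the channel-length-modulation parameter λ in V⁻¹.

λ = 0.137 V⁻¹

With V_GS fixed, I_D ∝ (1 + λ V_DS) in saturation, so I_D2/I_D1 = (1 + λ V_DS2)/(1 + λ V_DS1).
0.726/0.504 = 1.44 = (1 + 6.54 λ)/(1 + 2.3 λ).
Solving: λ (I_D1 V_DS2 − I_D2 V_DS1) = I_D2 − I_D1, so λ = (0.726 − 0.504) / (0.504 × 6.54 − 0.726 × 2.3) = 0.222 / 1.63 = 0.137 V⁻¹.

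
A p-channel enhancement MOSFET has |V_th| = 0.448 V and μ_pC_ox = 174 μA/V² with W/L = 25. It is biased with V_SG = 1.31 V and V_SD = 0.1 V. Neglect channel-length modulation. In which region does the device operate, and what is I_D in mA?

Triode; I_D = 0.353 mA

k_p = μ_pC_ox · (W/L) = 4.35 mA/V².
V_ov = V_SG − |V_th| = 1.31 − 0.448 = 0.862 V.
Since V_SD = 0.1 V < V_ov = 0.862 V, the device is in the triode region.
I_D = k_p [V_ov · V_SD − ½ V_SD²] = 4.35 × [0.862 × 0.1 − 0.5 × 0.1²] = 0.353 mA.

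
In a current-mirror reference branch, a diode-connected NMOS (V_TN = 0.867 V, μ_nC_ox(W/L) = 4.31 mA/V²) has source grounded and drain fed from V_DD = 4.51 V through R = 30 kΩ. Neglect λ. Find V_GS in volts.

With gate tied to drain, V_GS = V_DS ≥ V_GS − V_TN, so the device is in saturation.
KCL at the drain: ½ k_n (V_GS − V_TN)² = (V_DD − V_GS)/R.
Let x = V_GS − 0.867. Then 64.6 x² + x − 3.643 = 0, giving x = 0.23 V (positive root), so V_GS = 1.1 V.
I_D = (V_DD − V_GS)/R = (4.51 − 1.1) / 30 = 0.114 mA.

V_GS = 1.10 V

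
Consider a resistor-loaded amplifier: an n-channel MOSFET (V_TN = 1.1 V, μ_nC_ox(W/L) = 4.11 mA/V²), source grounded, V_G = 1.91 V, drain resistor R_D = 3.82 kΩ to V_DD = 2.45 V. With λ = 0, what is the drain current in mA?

V_GS = V_G = 1.91 V, so V_ov = 1.91 − 1.1 = 0.81 V.
Assume saturation: I_D = ½ k_n V_ov² = 0.5 × 4.11 × 0.81² = 1.35 mA, giving V_DS = V_DD − I_D R_D = 2.45 − 1.35 × 3.82 = -2.7 V.
But -2.7 V < V_ov = 0.81 V, so the device is actually in triode.
In triode I_D = k_n[V_ov V_DS − ½ V_DS²] and I_D = (V_DD − V_DS)/R_D. Equating: 7.85 V_DS² − 13.72 V_DS + 2.45 = 0, giving V_DS = 0.202 V (the root below V_ov).
I_D = (2.45 − 0.202) / 3.82 = 0.588 mA.

I_D = 0.588 mA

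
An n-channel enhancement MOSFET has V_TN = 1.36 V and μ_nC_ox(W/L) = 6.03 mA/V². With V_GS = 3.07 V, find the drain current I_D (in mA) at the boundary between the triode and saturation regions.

At the boundary V_DS = V_ov = V_GS − V_TN = 3.07 − 1.36 = 1.71 V.
I_D = ½ k_n V_ov² = 0.5 × 6.03 × 1.71² = 8.82 mA.

I_D = 8.82 mA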